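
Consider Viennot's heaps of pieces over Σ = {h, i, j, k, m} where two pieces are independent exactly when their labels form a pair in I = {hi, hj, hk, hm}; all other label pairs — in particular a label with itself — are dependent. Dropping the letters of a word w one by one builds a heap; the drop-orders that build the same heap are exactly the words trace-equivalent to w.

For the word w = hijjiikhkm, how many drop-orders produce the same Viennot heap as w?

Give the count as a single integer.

#0=h has no predecessor
#1=i has no predecessor
#2=j depends on [1:i]
#3=j depends on [2:j]
#4=i depends on [3:j]
#5=i depends on [4:i]
#6=k depends on [5:i]
#7=h depends on [0:h]
#8=k depends on [6:k]
#9=m depends on [8:k]
sources: [0:h, 1:i]
N(rest) = Σ N(rest − s) over sources s of rest; N(one piece) = 1:
  size 1 → [7]=1  [9]=1
  size 2 → [0,7]=1  [7,9]=2  [8,9]=1
  size 3 → [0,7,9]=3  [6,8,9]=1  [7,8,9]=3
  size 4 → [0,7,8,9]=6  [5,6,8,9]=1  [6,7,8,9]=4
  size 5 → [0,6,7,8,9]=10  [4,5,6,8,9]=1  [5,6,7,8,9]=5
  size 6 → [0,5,6,7,8,9]=15  [3,4,5,6,8,9]=1  [4,5,6,7,8,9]=6
  size 7 → [0,4,5,6,7,8,9]=21  [2,3,4,5,6,8,9]=1  [3,4,5,6,7,8,9]=7
  size 8 → [0,3,4,5,6,7,8,9]=28  [1,2,3,4,5,6,8,9]=1  [2,3,4,5,6,7,8,9]=8
  first=0(h) contributes 9
  first=1(i) contributes 36
|[w]| = 45

45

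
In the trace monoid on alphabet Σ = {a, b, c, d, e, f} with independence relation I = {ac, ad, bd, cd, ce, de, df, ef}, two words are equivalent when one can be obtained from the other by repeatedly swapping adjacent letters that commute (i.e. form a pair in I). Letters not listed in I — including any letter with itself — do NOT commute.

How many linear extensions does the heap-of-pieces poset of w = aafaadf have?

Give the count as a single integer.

7

#0=a has no predecessor
#1=a depends on [0:a]
#2=f depends on [1:a]
#3=a depends on [2:f]
#4=a depends on [3:a]
#5=d has no predecessor
#6=f depends on [4:a]
sources: [0:a, 5:d]
N(rest) = Σ N(rest − s) over sources s of rest; N(one piece) = 1:
  size 1 → [5]=1  [6]=1
  size 2 → [4,6]=1  [5,6]=2
  size 3 → [3,4,6]=1  [4,5,6]=3
  size 4 → [2,3,4,6]=1  [3,4,5,6]=4
  size 5 → [1,2,3,4,6]=1  [2,3,4,5,6]=5
  first=0(a) contributes 6
  first=5(d) contributes 1
|[w]| = 7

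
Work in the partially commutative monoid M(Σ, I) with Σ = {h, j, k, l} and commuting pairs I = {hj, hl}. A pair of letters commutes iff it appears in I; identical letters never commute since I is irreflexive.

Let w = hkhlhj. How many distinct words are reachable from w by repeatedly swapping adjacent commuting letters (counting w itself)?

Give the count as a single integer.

0(h) covers ∅
1(k) covers 0:h
2(h) covers 1:k
3(l) covers 1:k
4(h) covers 2:h
5(j) covers 3:l
floor of heap: 0:h
completions by unplaced set U, small U first (add the entries for U minus each lowest piece of U):
  |U|=1: {4}:1  {5}:1
  |U|=2: {2,4}:1  {3,5}:1  {4,5}:2
  |U|=3: {2,4,5}:3  {3,4,5}:3
  |U|=4: {2,3,4,5}:6
  start at 0(h): 6

6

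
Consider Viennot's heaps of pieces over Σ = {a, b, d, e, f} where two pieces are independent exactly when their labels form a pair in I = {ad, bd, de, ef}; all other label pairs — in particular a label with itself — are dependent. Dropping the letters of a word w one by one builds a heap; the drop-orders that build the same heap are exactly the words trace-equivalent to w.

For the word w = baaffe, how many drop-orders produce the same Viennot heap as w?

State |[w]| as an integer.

0(b) covers ∅
1(a) covers 0:b
2(a) covers 1:a
3(f) covers 2:a
4(f) covers 3:f
5(e) covers 2:a
floor of heap: 0:b
completions by unplaced set U, small U first (add the entries for U minus each lowest piece of U):
  |U|=1: {4}:1  {5}:1
  |U|=2: {3,4}:1  {4,5}:2
  |U|=3: {3,4,5}:3
  |U|=4: {2,3,4,5}:3
  start at 0(b): 3

3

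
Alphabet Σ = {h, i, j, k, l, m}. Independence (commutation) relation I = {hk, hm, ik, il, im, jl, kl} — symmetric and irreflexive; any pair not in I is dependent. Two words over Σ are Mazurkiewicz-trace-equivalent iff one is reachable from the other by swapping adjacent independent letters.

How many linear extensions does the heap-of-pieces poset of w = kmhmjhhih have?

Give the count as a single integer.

#0=k has no predecessor
#1=m depends on [0:k]
#2=h has no predecessor
#3=m depends on [1:m]
#4=j depends on [2:h, 3:m]
#5=h depends on [4:j]
#6=h depends on [5:h]
#7=i depends on [6:h]
#8=h depends on [7:i]
sources: [0:k, 2:h]
N(rest) = Σ N(rest − s) over sources s of rest; N(one piece) = 1:
  size 1 → [8]=1
  size 2 → [7,8]=1
  size 3 → [6,7,8]=1
  size 4 → [5,6,7,8]=1
  size 5 → [4,5,6,7,8]=1
  size 6 → [2,4,5,6,7,8]=1  [3,4,5,6,7,8]=1
  size 7 → [1,3,4,5,6,7,8]=1  [2,3,4,5,6,7,8]=2
  first=0(k) contributes 3
  first=2(h) contributes 1
|[w]| = 4

4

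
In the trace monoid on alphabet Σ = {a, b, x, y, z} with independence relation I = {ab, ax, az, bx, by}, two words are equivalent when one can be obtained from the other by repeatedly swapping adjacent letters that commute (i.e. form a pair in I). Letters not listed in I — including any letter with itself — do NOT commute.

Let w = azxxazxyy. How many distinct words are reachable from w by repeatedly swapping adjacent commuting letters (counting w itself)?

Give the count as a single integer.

piece 0:a — minimal
piece 1:z — minimal
piece 2:x rests on {1:z}
piece 3:x rests on {2:x}
piece 4:a rests on {0:a}
piece 5:z rests on {3:x}
piece 6:x rests on {5:z}
piece 7:y rests on {4:a, 6:x}
piece 8:y rests on {7:y}
minimal pieces: {0:a, 1:z}
ways to finish when only these pieces remain (= sum over removing one remaining piece with nothing left below it):
  1 left: {8}→1
  2 left: {7,8}→1
  3 left: {4,7,8}→1  {6,7,8}→1
  4 left: {0,4,7,8}→1  {4,6,7,8}→2  {5,6,7,8}→1
  5 left: {0,4,6,7,8}→3  {3,5,6,7,8}→1  {4,5,6,7,8}→3
  6 left: {0,4,5,6,7,8}→6  {2,3,5,6,7,8}→1  {3,4,5,6,7,8}→4
  7 left: {0,3,4,5,6,7,8}→10  {1,2,3,5,6,7,8}→1  {2,3,4,5,6,7,8}→5
  placing 0:a first → 6 extensions
  placing 1:z first → 15 extensions
total linear extensions = 21

21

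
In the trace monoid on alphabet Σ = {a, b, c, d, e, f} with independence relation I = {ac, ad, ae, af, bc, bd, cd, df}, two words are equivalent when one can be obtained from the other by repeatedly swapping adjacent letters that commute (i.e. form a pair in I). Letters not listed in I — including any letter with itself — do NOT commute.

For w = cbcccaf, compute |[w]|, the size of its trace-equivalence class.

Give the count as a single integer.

#0=c has no predecessor
#1=b has no predecessor
#2=c depends on [0:c]
#3=c depends on [2:c]
#4=c depends on [3:c]
#5=a depends on [1:b]
#6=f depends on [1:b, 4:c]
sources: [0:c, 1:b]
N(rest) = Σ N(rest − s) over sources s of rest; N(one piece) = 1:
  size 1 → [5]=1  [6]=1
  size 2 → [4,6]=1  [5,6]=2
  size 3 → [1,5,6]=2  [3,4,6]=1  [4,5,6]=3
  size 4 → [1,4,5,6]=5  [2,3,4,6]=1  [3,4,5,6]=4
  size 5 → [0,2,3,4,6]=1  [1,3,4,5,6]=9  [2,3,4,5,6]=5
  first=0(c) contributes 14
  first=1(b) contributes 6
|[w]| = 20

20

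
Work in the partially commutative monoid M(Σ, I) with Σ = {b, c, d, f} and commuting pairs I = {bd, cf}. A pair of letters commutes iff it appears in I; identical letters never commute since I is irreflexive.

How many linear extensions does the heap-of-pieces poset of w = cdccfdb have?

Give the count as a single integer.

6

0(c) covers ∅
1(d) covers 0:c
2(c) covers 1:d
3(c) covers 2:c
4(f) covers 1:d
5(d) covers 3:c, 4:f
6(b) covers 3:c, 4:f
floor of heap: 0:c
completions by unplaced set U, small U first (add the entries for U minus each lowest piece of U):
  |U|=1: {5}:1  {6}:1
  |U|=2: {5,6}:2
  |U|=3: {3,5,6}:2  {4,5,6}:2
  |U|=4: {2,3,5,6}:2  {3,4,5,6}:4
  |U|=5: {2,3,4,5,6}:6
  start at 0(c): 6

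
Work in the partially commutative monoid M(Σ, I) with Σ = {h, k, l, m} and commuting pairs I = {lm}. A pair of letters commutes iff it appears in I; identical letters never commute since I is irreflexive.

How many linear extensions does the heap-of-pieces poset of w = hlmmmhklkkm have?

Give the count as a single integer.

0(h) covers ∅
1(l) covers 0:h
2(m) covers 0:h
3(m) covers 2:m
4(m) covers 3:m
5(h) covers 1:l, 4:m
6(k) covers 5:h
7(l) covers 6:k
8(k) covers 7:l
9(k) covers 8:k
10(m) covers 9:k
floor of heap: 0:h
completions by unplaced set U, small U first (add the entries for U minus each lowest piece of U):
  |U|=1: {10}:1
  |U|=2: {9,10}:1
  |U|=3: {8,9,10}:1
  |U|=4: {7,8,9,10}:1
  |U|=5: {6,7,8,9,10}:1
  |U|=6: {5,6,7,8,9,10}:1
  |U|=7: {1,5,6,7,8,9,10}:1  {4,5,6,7,8,9,10}:1
  |U|=8: {1,4,5,6,7,8,9,10}:2  {3,4,5,6,7,8,9,10}:1
  |U|=9: {1,3,4,5,6,7,8,9,10}:3  {2,3,4,5,6,7,8,9,10}:1
  start at 0(h): 4

4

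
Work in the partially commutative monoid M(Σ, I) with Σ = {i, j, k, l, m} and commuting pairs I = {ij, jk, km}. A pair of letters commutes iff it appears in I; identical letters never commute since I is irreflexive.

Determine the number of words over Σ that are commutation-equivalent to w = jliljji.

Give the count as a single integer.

3

drop 0:j onto floor
drop 1:l onto {0:j}
drop 2:i onto {1:l}
drop 3:l onto {2:i}
drop 4:j onto {3:l}
drop 5:j onto {4:j}
drop 6:i onto {3:l}
ground layer = {0:j}
drop-orders for the pieces not yet dropped (sum over which currently-grounded one goes next):
  1 to go: {5} 1  {6} 1
  2 to go: {4,5} 1  {5,6} 2
  3 to go: {4,5,6} 3
  4 to go: {3,4,5,6} 3
  5 to go: {2,3,4,5,6} 3
  if 0:j drops first: 3 orders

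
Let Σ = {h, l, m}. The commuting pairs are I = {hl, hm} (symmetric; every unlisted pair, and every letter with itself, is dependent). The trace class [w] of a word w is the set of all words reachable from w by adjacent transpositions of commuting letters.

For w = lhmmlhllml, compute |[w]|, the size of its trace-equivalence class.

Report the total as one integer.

45

#0=l has no predecessor
#1=h has no predecessor
#2=m depends on [0:l]
#3=m depends on [2:m]
#4=l depends on [3:m]
#5=h depends on [1:h]
#6=l depends on [4:l]
#7=l depends on [6:l]
#8=m depends on [7:l]
#9=l depends on [8:m]
sources: [0:l, 1:h]
N(rest) = Σ N(rest − s) over sources s of rest; N(one piece) = 1:
  size 1 → [5]=1  [9]=1
  size 2 → [1,5]=1  [5,9]=2  [8,9]=1
  size 3 → [1,5,9]=3  [5,8,9]=3  [7,8,9]=1
  size 4 → [1,5,8,9]=6  [5,7,8,9]=4  [6,7,8,9]=1
  size 5 → [1,5,7,8,9]=10  [4,6,7,8,9]=1  [5,6,7,8,9]=5
  size 6 → [1,5,6,7,8,9]=15  [3,4,6,7,8,9]=1  [4,5,6,7,8,9]=6
  size 7 → [1,4,5,6,7,8,9]=21  [2,3,4,6,7,8,9]=1  [3,4,5,6,7,8,9]=7
  size 8 → [0,2,3,4,6,7,8,9]=1  [1,3,4,5,6,7,8,9]=28  [2,3,4,5,6,7,8,9]=8
  first=0(l) contributes 36
  first=1(h) contributes 9
|[w]| = 45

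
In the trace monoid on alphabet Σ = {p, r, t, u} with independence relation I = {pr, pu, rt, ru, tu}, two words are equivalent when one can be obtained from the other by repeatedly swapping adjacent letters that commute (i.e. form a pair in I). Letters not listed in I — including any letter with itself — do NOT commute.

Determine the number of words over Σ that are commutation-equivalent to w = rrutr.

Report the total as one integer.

20

piece 0:r — minimal
piece 1:r rests on {0:r}
piece 2:u — minimal
piece 3:t — minimal
piece 4:r rests on {1:r}
minimal pieces: {0:r, 2:u, 3:t}
ways to finish when only these pieces remain (= sum over removing one remaining piece with nothing left below it):
  1 left: {2}→1  {3}→1  {4}→1
  2 left: {1,4}→1  {2,3}→2  {2,4}→2  {3,4}→2
  3 left: {0,1,4}→1  {1,2,4}→3  {1,3,4}→3  {2,3,4}→6
  placing 0:r first → 12 extensions
  placing 2:u first → 4 extensions
  placing 3:t first → 4 extensions
total linear extensions = 20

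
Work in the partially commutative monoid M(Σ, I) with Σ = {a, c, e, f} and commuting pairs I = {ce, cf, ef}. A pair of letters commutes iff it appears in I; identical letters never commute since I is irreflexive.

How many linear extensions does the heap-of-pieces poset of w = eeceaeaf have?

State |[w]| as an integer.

4

drop 0:e onto floor
drop 1:e onto {0:e}
drop 2:c onto floor
drop 3:e onto {1:e}
drop 4:a onto {2:c, 3:e}
drop 5:e onto {4:a}
drop 6:a onto {5:e}
drop 7:f onto {6:a}
ground layer = {0:e, 2:c}
drop-orders for the pieces not yet dropped (sum over which currently-grounded one goes next):
  1 to go: {7} 1
  2 to go: {6,7} 1
  3 to go: {5,6,7} 1
  4 to go: {4,5,6,7} 1
  5 to go: {2,4,5,6,7} 1  {3,4,5,6,7} 1
  6 to go: {1,3,4,5,6,7} 1  {2,3,4,5,6,7} 2
  if 0:e drops first: 3 orders
  if 2:c drops first: 1 orders
heap linearizations: 4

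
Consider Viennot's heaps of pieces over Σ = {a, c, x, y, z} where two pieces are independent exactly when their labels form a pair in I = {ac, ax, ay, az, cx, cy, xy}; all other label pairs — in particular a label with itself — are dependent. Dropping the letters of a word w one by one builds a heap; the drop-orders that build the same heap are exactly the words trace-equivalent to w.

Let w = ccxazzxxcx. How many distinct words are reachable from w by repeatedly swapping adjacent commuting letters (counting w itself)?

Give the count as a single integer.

120

drop 0:c onto floor
drop 1:c onto {0:c}
drop 2:x onto floor
drop 3:a onto floor
drop 4:z onto {1:c, 2:x}
drop 5:z onto {4:z}
drop 6:x onto {5:z}
drop 7:x onto {6:x}
drop 8:c onto {5:z}
drop 9:x onto {7:x}
ground layer = {0:c, 2:x, 3:a}
drop-orders for the pieces not yet dropped (sum over which currently-grounded one goes next):
  1 to go: {3} 1  {8} 1  {9} 1
  2 to go: {3,8} 2  {3,9} 2  {7,9} 1  {8,9} 2
  3 to go: {3,7,9} 3  {3,8,9} 6  {6,7,9} 1  {7,8,9} 3
  4 to go: {3,6,7,9} 4  {3,7,8,9} 12  {6,7,8,9} 4
  5 to go: {3,6,7,8,9} 20  {5,6,7,8,9} 4
  6 to go: {3,5,6,7,8,9} 24  {4,5,6,7,8,9} 4
  7 to go: {1,4,5,6,7,8,9} 4  {2,4,5,6,7,8,9} 4  {3,4,5,6,7,8,9} 28
  8 to go: {0,1,4,5,6,7,8,9} 4  {1,2,4,5,6,7,8,9} 8  {1,3,4,5,6,7,8,9} 32  {2,3,4,5,6,7,8,9} 32
  if 0:c drops first: 72 orders
  if 2:x drops first: 36 orders
  if 3:a drops first: 12 orders
heap linearizations: 120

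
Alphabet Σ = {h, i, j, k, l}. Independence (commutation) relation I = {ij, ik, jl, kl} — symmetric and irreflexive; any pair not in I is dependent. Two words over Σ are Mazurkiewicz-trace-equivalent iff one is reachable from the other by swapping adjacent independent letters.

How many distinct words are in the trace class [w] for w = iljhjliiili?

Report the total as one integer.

21

0(i) covers ∅
1(l) covers 0:i
2(j) covers ∅
3(h) covers 1:l, 2:j
4(j) covers 3:h
5(l) covers 3:h
6(i) covers 5:l
7(i) covers 6:i
8(i) covers 7:i
9(l) covers 8:i
10(i) covers 9:l
floor of heap: 0:i, 2:j
completions by unplaced set U, small U first (add the entries for U minus each lowest piece of U):
  |U|=1: {4}:1  {10}:1
  |U|=2: {4,10}:2  {9,10}:1
  |U|=3: {4,9,10}:3  {8,9,10}:1
  |U|=4: {4,8,9,10}:4  {7,8,9,10}:1
  |U|=5: {4,7,8,9,10}:5  {6,7,8,9,10}:1
  |U|=6: {4,6,7,8,9,10}:6  {5,6,7,8,9,10}:1
  |U|=7: {4,5,6,7,8,9,10}:7
  |U|=8: {3,4,5,6,7,8,9,10}:7
  |U|=9: {1,3,4,5,6,7,8,9,10}:7  {2,3,4,5,6,7,8,9,10}:7
  start at 0(i): 14
  start at 2(j): 7
sum over floor = 21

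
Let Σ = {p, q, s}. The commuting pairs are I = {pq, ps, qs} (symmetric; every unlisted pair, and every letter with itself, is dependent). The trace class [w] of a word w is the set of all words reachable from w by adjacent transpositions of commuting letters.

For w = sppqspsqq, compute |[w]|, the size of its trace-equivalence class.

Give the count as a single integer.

#0=s has no predecessor
#1=p has no predecessor
#2=p depends on [1:p]
#3=q has no predecessor
#4=s depends on [0:s]
#5=p depends on [2:p]
#6=s depends on [4:s]
#7=q depends on [3:q]
#8=q depends on [7:q]
sources: [0:s, 1:p, 3:q]
N(rest) = Σ N(rest − s) over sources s of rest; N(one piece) = 1:
  size 1 → [5]=1  [6]=1  [8]=1
  size 2 → [2,5]=1  [4,6]=1  [5,6]=2  [5,8]=2  [6,8]=2  [7,8]=1
  size 3 → [0,4,6]=1  [1,2,5]=1  [2,5,6]=3  [2,5,8]=3  [3,7,8]=1  [4,5,6]=3  [4,6,8]=3  [5,6,8]=6  [5,7,8]=3  [6,7,8]=3
  size 4 → [0,4,5,6]=4  [0,4,6,8]=4  [1,2,5,6]=4  [1,2,5,8]=4  [2,4,5,6]=6  [2,5,6,8]=12  [2,5,7,8]=6  [3,5,7,8]=4  [3,6,7,8]=4  [4,5,6,8]=12  [4,6,7,8]=6  [5,6,7,8]=12
  size 5 → [0,2,4,5,6]=10  [0,4,5,6,8]=20  [0,4,6,7,8]=10  [1,2,4,5,6]=10  [1,2,5,6,8]=20  [1,2,5,7,8]=10  [2,3,5,7,8]=10  [2,4,5,6,8]=30  [2,5,6,7,8]=30  [3,4,6,7,8]=10  [3,5,6,7,8]=20  [4,5,6,7,8]=30
  size 6 → [0,1,2,4,5,6]=20  [0,2,4,5,6,8]=60  [0,3,4,6,7,8]=20  [0,4,5,6,7,8]=60  [1,2,3,5,7,8]=20  [1,2,4,5,6,8]=60  [1,2,5,6,7,8]=60  [2,3,5,6,7,8]=60  [2,4,5,6,7,8]=90  [3,4,5,6,7,8]=60
  size 7 → [0,1,2,4,5,6,8]=140  [0,2,4,5,6,7,8]=210  [0,3,4,5,6,7,8]=140  [1,2,3,5,6,7,8]=140  [1,2,4,5,6,7,8]=210  [2,3,4,5,6,7,8]=210
  first=0(s) contributes 560
  first=1(p) contributes 560
  first=3(q) contributes 560
|[w]| = 1680

1680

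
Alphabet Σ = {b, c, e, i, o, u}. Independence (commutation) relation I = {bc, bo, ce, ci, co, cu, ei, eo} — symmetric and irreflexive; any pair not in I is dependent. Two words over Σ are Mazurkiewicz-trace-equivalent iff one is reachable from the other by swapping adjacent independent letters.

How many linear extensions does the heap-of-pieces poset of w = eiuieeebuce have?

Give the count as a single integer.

88

#0=e has no predecessor
#1=i has no predecessor
#2=u depends on [0:e, 1:i]
#3=i depends on [2:u]
#4=e depends on [2:u]
#5=e depends on [4:e]
#6=e depends on [5:e]
#7=b depends on [3:i, 6:e]
#8=u depends on [7:b]
#9=c has no predecessor
#10=e depends on [8:u]
sources: [0:e, 1:i, 9:c]
N(rest) = Σ N(rest − s) over sources s of rest; N(one piece) = 1:
  size 1 → [9]=1  [10]=1
  size 2 → [8,10]=1  [9,10]=2
  size 3 → [7,8,10]=1  [8,9,10]=3
  size 4 → [3,7,8,10]=1  [6,7,8,10]=1  [7,8,9,10]=4
  size 5 → [3,6,7,8,10]=2  [3,7,8,9,10]=5  [5,6,7,8,10]=1  [6,7,8,9,10]=5
  size 6 → [3,5,6,7,8,10]=3  [3,6,7,8,9,10]=12  [4,5,6,7,8,10]=1  [5,6,7,8,9,10]=6
  size 7 → [3,4,5,6,7,8,10]=4  [3,5,6,7,8,9,10]=21  [4,5,6,7,8,9,10]=7
  size 8 → [2,3,4,5,6,7,8,10]=4  [3,4,5,6,7,8,9,10]=32
  size 9 → [0,2,3,4,5,6,7,8,10]=4  [1,2,3,4,5,6,7,8,10]=4  [2,3,4,5,6,7,8,9,10]=36
  first=0(e) contributes 40
  first=1(i) contributes 40
  first=9(c) contributes 8
|[w]| = 88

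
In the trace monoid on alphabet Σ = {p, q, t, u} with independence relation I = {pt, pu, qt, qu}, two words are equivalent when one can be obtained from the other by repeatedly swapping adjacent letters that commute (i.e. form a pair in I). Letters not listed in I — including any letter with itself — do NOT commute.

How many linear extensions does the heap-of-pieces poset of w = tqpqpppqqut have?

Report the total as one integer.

drop 0:t onto floor
drop 1:q onto floor
drop 2:p onto {1:q}
drop 3:q onto {2:p}
drop 4:p onto {3:q}
drop 5:p onto {4:p}
drop 6:p onto {5:p}
drop 7:q onto {6:p}
drop 8:q onto {7:q}
drop 9:u onto {0:t}
drop 10:t onto {9:u}
ground layer = {0:t, 1:q}
drop-orders for the pieces not yet dropped (sum over which currently-grounded one goes next):
  1 to go: {8} 1  {10} 1
  2 to go: {7,8} 1  {8,10} 2  {9,10} 1
  3 to go: {0,9,10} 1  {6,7,8} 1  {7,8,10} 3  {8,9,10} 3
  4 to go: {0,8,9,10} 4  {5,6,7,8} 1  {6,7,8,10} 4  {7,8,9,10} 6
  5 to go: {0,7,8,9,10} 10  {4,5,6,7,8} 1  {5,6,7,8,10} 5  {6,7,8,9,10} 10
  6 to go: {0,6,7,8,9,10} 20  {3,4,5,6,7,8} 1  {4,5,6,7,8,10} 6  {5,6,7,8,9,10} 15
  7 to go: {0,5,6,7,8,9,10} 35  {2,3,4,5,6,7,8} 1  {3,4,5,6,7,8,10} 7  {4,5,6,7,8,9,10} 21
  8 to go: {0,4,5,6,7,8,9,10} 56  {1,2,3,4,5,6,7,8} 1  {2,3,4,5,6,7,8,10} 8  {3,4,5,6,7,8,9,10} 28
  9 to go: {0,3,4,5,6,7,8,9,10} 84  {1,2,3,4,5,6,7,8,10} 9  {2,3,4,5,6,7,8,9,10} 36
  if 0:t drops first: 45 orders
  if 1:q drops first: 120 orders
heap linearizations: 165

165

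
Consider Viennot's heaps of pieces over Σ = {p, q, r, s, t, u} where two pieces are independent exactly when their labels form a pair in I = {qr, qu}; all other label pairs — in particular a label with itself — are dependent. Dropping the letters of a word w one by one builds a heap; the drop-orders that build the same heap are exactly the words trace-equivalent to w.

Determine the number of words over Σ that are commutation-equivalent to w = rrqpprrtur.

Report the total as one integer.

piece 0:r — minimal
piece 1:r rests on {0:r}
piece 2:q — minimal
piece 3:p rests on {1:r, 2:q}
piece 4:p rests on {3:p}
piece 5:r rests on {4:p}
piece 6:r rests on {5:r}
piece 7:t rests on {6:r}
piece 8:u rests on {7:t}
piece 9:r rests on {8:u}
minimal pieces: {0:r, 2:q}
ways to finish when only these pieces remain (= sum over removing one remaining piece with nothing left below it):
  1 left: {9}→1
  2 left: {8,9}→1
  3 left: {7,8,9}→1
  4 left: {6,7,8,9}→1
  5 left: {5,6,7,8,9}→1
  6 left: {4,5,6,7,8,9}→1
  7 left: {3,4,5,6,7,8,9}→1
  8 left: {1,3,4,5,6,7,8,9}→1  {2,3,4,5,6,7,8,9}→1
  placing 0:r first → 2 extensions
  placing 2:q first → 1 extensions
total linear extensions = 3

3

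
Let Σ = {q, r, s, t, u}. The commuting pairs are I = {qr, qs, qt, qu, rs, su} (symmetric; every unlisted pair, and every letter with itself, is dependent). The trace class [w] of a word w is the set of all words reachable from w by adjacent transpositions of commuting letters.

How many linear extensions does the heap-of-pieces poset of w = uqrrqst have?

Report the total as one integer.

piece 0:u — minimal
piece 1:q — minimal
piece 2:r rests on {0:u}
piece 3:r rests on {2:r}
piece 4:q rests on {1:q}
piece 5:s — minimal
piece 6:t rests on {3:r, 5:s}
minimal pieces: {0:u, 1:q, 5:s}
ways to finish when only these pieces remain (= sum over removing one remaining piece with nothing left below it):
  1 left: {4}→1  {6}→1
  2 left: {1,4}→1  {3,6}→1  {4,6}→2  {5,6}→1
  3 left: {1,4,6}→3  {2,3,6}→1  {3,4,6}→3  {3,5,6}→2  {4,5,6}→3
  4 left: {0,2,3,6}→1  {1,3,4,6}→6  {1,4,5,6}→6  {2,3,4,6}→4  {2,3,5,6}→3  {3,4,5,6}→8
  5 left: {0,2,3,4,6}→5  {0,2,3,5,6}→4  {1,2,3,4,6}→10  {1,3,4,5,6}→20  {2,3,4,5,6}→15
  placing 0:u first → 45 extensions
  placing 1:q first → 24 extensions
  placing 5:s first → 15 extensions
total linear extensions = 84

84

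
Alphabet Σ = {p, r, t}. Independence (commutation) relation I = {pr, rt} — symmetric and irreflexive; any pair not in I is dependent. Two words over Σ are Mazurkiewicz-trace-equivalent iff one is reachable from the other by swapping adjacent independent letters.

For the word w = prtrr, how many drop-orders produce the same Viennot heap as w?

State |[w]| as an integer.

10

piece 0:p — minimal
piece 1:r — minimal
piece 2:t rests on {0:p}
piece 3:r rests on {1:r}
piece 4:r rests on {3:r}
minimal pieces: {0:p, 1:r}
ways to finish when only these pieces remain (= sum over removing one remaining piece with nothing left below it):
  1 left: {2}→1  {4}→1
  2 left: {0,2}→1  {2,4}→2  {3,4}→1
  3 left: {0,2,4}→3  {1,3,4}→1  {2,3,4}→3
  placing 0:p first → 4 extensions
  placing 1:r first → 6 extensions
total linear extensions = 10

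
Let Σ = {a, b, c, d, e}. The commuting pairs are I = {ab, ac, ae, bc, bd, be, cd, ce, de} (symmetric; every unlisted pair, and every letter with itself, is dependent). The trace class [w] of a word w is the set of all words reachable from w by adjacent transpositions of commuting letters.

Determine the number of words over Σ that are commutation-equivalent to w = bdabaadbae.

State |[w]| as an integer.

840

piece 0:b — minimal
piece 1:d — minimal
piece 2:a rests on {1:d}
piece 3:b rests on {0:b}
piece 4:a rests on {2:a}
piece 5:a rests on {4:a}
piece 6:d rests on {5:a}
piece 7:b rests on {3:b}
piece 8:a rests on {6:d}
piece 9:e — minimal
minimal pieces: {0:b, 1:d, 9:e}
ways to finish when only these pieces remain (= sum over removing one remaining piece with nothing left below it):
  1 left: {7}→1  {8}→1  {9}→1
  2 left: {3,7}→1  {6,8}→1  {7,8}→2  {7,9}→2  {8,9}→2
  3 left: {0,3,7}→1  {3,7,8}→3  {3,7,9}→3  {5,6,8}→1  {6,7,8}→3  {6,8,9}→3  {7,8,9}→6
  4 left: {0,3,7,8}→4  {0,3,7,9}→4  {3,6,7,8}→6  {3,7,8,9}→12  {4,5,6,8}→1  {5,6,7,8}→4  {5,6,8,9}→4  {6,7,8,9}→12
  5 left: {0,3,6,7,8}→10  {0,3,7,8,9}→20  {2,4,5,6,8}→1  {3,5,6,7,8}→10  {3,6,7,8,9}→30  {4,5,6,7,8}→5  {4,5,6,8,9}→5  {5,6,7,8,9}→20
  6 left: {0,3,5,6,7,8}→20  {0,3,6,7,8,9}→60  {1,2,4,5,6,8}→1  {2,4,5,6,7,8}→6  {2,4,5,6,8,9}→6  {3,4,5,6,7,8}→15  {3,5,6,7,8,9}→60  {4,5,6,7,8,9}→30
  7 left: {0,3,4,5,6,7,8}→35  {0,3,5,6,7,8,9}→140  {1,2,4,5,6,7,8}→7  {1,2,4,5,6,8,9}→7  {2,3,4,5,6,7,8}→21  {2,4,5,6,7,8,9}→42  {3,4,5,6,7,8,9}→105
  8 left: {0,2,3,4,5,6,7,8}→56  {0,3,4,5,6,7,8,9}→280  {1,2,3,4,5,6,7,8}→28  {1,2,4,5,6,7,8,9}→56  {2,3,4,5,6,7,8,9}→168
  placing 0:b first → 252 extensions
  placing 1:d first → 504 extensions
  placing 9:e first → 84 extensions
total linear extensions = 840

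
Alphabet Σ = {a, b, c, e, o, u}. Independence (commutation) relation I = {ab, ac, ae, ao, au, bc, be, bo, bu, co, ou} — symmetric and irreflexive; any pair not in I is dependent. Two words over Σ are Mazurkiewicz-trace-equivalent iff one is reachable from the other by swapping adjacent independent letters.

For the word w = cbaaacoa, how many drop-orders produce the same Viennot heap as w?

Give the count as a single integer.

drop 0:c onto floor
drop 1:b onto floor
drop 2:a onto floor
drop 3:a onto {2:a}
drop 4:a onto {3:a}
drop 5:c onto {0:c}
drop 6:o onto floor
drop 7:a onto {4:a}
ground layer = {0:c, 1:b, 2:a, 6:o}
drop-orders for the pieces not yet dropped (sum over which currently-grounded one goes next):
  1 to go: {1} 1  {5} 1  {6} 1  {7} 1
  2 to go: {0,5} 1  {1,5} 2  {1,6} 2  {1,7} 2  {4,7} 1  {5,6} 2  {5,7} 2  {6,7} 2
  3 to go: {0,1,5} 3  {0,5,6} 3  {0,5,7} 3  {1,4,7} 3  {1,5,6} 6  {1,5,7} 6  {1,6,7} 6  {3,4,7} 1  {4,5,7} 3  {4,6,7} 3  {5,6,7} 6
  4 to go: {0,1,5,6} 12  {0,1,5,7} 12  {0,4,5,7} 6  {0,5,6,7} 12  {1,3,4,7} 4  {1,4,5,7} 12  {1,4,6,7} 12  {1,5,6,7} 24  {2,3,4,7} 1  {3,4,5,7} 4  {3,4,6,7} 4  {4,5,6,7} 12
  5 to go: {0,1,4,5,7} 30  {0,1,5,6,7} 60  {0,3,4,5,7} 10  {0,4,5,6,7} 30  {1,2,3,4,7} 5  {1,3,4,5,7} 20  {1,3,4,6,7} 20  {1,4,5,6,7} 60  {2,3,4,5,7} 5  {2,3,4,6,7} 5  {3,4,5,6,7} 20
  6 to go: {0,1,3,4,5,7} 60  {0,1,4,5,6,7} 180  {0,2,3,4,5,7} 15  {0,3,4,5,6,7} 60  {1,2,3,4,5,7} 30  {1,2,3,4,6,7} 30  {1,3,4,5,6,7} 120  {2,3,4,5,6,7} 30
  if 0:c drops first: 210 orders
  if 1:b drops first: 105 orders
  if 2:a drops first: 420 orders
  if 6:o drops first: 105 orders
heap linearizations: 840

840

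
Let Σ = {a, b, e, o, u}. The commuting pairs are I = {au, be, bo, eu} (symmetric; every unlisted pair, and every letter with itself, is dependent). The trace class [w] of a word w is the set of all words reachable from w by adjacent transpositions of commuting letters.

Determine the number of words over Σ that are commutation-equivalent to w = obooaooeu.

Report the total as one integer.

0(o) covers ∅
1(b) covers ∅
2(o) covers 0:o
3(o) covers 2:o
4(a) covers 1:b, 3:o
5(o) covers 4:a
6(o) covers 5:o
7(e) covers 6:o
8(u) covers 6:o
floor of heap: 0:o, 1:b
completions by unplaced set U, small U first (add the entries for U minus each lowest piece of U):
  |U|=1: {7}:1  {8}:1
  |U|=2: {7,8}:2
  |U|=3: {6,7,8}:2
  |U|=4: {5,6,7,8}:2
  |U|=5: {4,5,6,7,8}:2
  |U|=6: {1,4,5,6,7,8}:2  {3,4,5,6,7,8}:2
  |U|=7: {1,3,4,5,6,7,8}:4  {2,3,4,5,6,7,8}:2
  start at 0(o): 6
  start at 1(b): 2
sum over floor = 8

8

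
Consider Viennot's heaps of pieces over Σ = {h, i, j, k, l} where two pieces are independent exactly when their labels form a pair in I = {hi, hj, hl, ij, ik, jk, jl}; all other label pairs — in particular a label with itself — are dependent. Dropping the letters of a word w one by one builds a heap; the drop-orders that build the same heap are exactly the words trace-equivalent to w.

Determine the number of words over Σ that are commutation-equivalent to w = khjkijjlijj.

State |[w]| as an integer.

1848

drop 0:k onto floor
drop 1:h onto {0:k}
drop 2:j onto floor
drop 3:k onto {1:h}
drop 4:i onto floor
drop 5:j onto {2:j}
drop 6:j onto {5:j}
drop 7:l onto {3:k, 4:i}
drop 8:i onto {7:l}
drop 9:j onto {6:j}
drop 10:j onto {9:j}
ground layer = {0:k, 2:j, 4:i}
drop-orders for the pieces not yet dropped (sum over which currently-grounded one goes next):
  1 to go: {8} 1  {10} 1
  2 to go: {7,8} 1  {8,10} 2  {9,10} 1
  3 to go: {3,7,8} 1  {4,7,8} 1  {6,9,10} 1  {7,8,10} 3  {8,9,10} 3
  4 to go: {1,3,7,8} 1  {3,4,7,8} 2  {3,7,8,10} 4  {4,7,8,10} 4  {5,6,9,10} 1  {6,8,9,10} 4  {7,8,9,10} 6
  5 to go: {0,1,3,7,8} 1  {1,3,4,7,8} 3  {1,3,7,8,10} 5  {2,5,6,9,10} 1  {3,4,7,8,10} 10  {3,7,8,9,10} 10  {4,7,8,9,10} 10  {5,6,8,9,10} 5  {6,7,8,9,10} 10
  6 to go: {0,1,3,4,7,8} 4  {0,1,3,7,8,10} 6  {1,3,4,7,8,10} 18  {1,3,7,8,9,10} 15  {2,5,6,8,9,10} 6  {3,4,7,8,9,10} 30  {3,6,7,8,9,10} 20  {4,6,7,8,9,10} 20  {5,6,7,8,9,10} 15
  7 to go: {0,1,3,4,7,8,10} 28  {0,1,3,7,8,9,10} 21  {1,3,4,7,8,9,10} 63  {1,3,6,7,8,9,10} 35  {2,5,6,7,8,9,10} 21  {3,4,6,7,8,9,10} 70  {3,5,6,7,8,9,10} 35  {4,5,6,7,8,9,10} 35
  8 to go: {0,1,3,4,7,8,9,10} 112  {0,1,3,6,7,8,9,10} 56  {1,3,4,6,7,8,9,10} 168  {1,3,5,6,7,8,9,10} 70  {2,3,5,6,7,8,9,10} 56  {2,4,5,6,7,8,9,10} 56  {3,4,5,6,7,8,9,10} 140
  9 to go: {0,1,3,4,6,7,8,9,10} 336  {0,1,3,5,6,7,8,9,10} 126  {1,2,3,5,6,7,8,9,10} 126  {1,3,4,5,6,7,8,9,10} 378  {2,3,4,5,6,7,8,9,10} 252
  if 0:k drops first: 756 orders
  if 2:j drops first: 840 orders
  if 4:i drops first: 252 orders
heap linearizations: 1848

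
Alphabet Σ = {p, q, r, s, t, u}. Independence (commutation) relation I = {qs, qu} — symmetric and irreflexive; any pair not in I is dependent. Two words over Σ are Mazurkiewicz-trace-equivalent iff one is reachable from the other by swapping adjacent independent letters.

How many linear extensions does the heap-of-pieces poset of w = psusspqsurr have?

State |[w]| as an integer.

#0=p has no predecessor
#1=s depends on [0:p]
#2=u depends on [1:s]
#3=s depends on [2:u]
#4=s depends on [3:s]
#5=p depends on [4:s]
#6=q depends on [5:p]
#7=s depends on [5:p]
#8=u depends on [7:s]
#9=r depends on [6:q, 8:u]
#10=r depends on [9:r]
sources: [0:p]
N(rest) = Σ N(rest − s) over sources s of rest; N(one piece) = 1:
  size 1 → [10]=1
  size 2 → [9,10]=1
  size 3 → [6,9,10]=1  [8,9,10]=1
  size 4 → [6,8,9,10]=2  [7,8,9,10]=1
  size 5 → [6,7,8,9,10]=3
  size 6 → [5,6,7,8,9,10]=3
  size 7 → [4,5,6,7,8,9,10]=3
  size 8 → [3,4,5,6,7,8,9,10]=3
  size 9 → [2,3,4,5,6,7,8,9,10]=3
  first=0(p) contributes 3

3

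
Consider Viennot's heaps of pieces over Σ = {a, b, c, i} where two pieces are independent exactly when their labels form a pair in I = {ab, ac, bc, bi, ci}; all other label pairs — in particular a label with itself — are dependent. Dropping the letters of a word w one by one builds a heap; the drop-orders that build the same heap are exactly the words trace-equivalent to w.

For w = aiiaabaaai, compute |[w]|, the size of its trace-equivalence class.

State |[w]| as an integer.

#0=a has no predecessor
#1=i depends on [0:a]
#2=i depends on [1:i]
#3=a depends on [2:i]
#4=a depends on [3:a]
#5=b has no predecessor
#6=a depends on [4:a]
#7=a depends on [6:a]
#8=a depends on [7:a]
#9=i depends on [8:a]
sources: [0:a, 5:b]
N(rest) = Σ N(rest − s) over sources s of rest; N(one piece) = 1:
  size 1 → [5]=1  [9]=1
  size 2 → [5,9]=2  [8,9]=1
  size 3 → [5,8,9]=3  [7,8,9]=1
  size 4 → [5,7,8,9]=4  [6,7,8,9]=1
  size 5 → [4,6,7,8,9]=1  [5,6,7,8,9]=5
  size 6 → [3,4,6,7,8,9]=1  [4,5,6,7,8,9]=6
  size 7 → [2,3,4,6,7,8,9]=1  [3,4,5,6,7,8,9]=7
  size 8 → [1,2,3,4,6,7,8,9]=1  [2,3,4,5,6,7,8,9]=8
  first=0(a) contributes 9
  first=5(b) contributes 1
|[w]| = 10

10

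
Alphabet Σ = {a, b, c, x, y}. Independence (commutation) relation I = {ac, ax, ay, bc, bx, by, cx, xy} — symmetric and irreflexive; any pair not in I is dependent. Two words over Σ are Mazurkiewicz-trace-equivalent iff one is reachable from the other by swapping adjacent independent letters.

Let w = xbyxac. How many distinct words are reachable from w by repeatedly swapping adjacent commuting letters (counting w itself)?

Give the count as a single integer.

drop 0:x onto floor
drop 1:b onto floor
drop 2:y onto floor
drop 3:x onto {0:x}
drop 4:a onto {1:b}
drop 5:c onto {2:y}
ground layer = {0:x, 1:b, 2:y}
drop-orders for the pieces not yet dropped (sum over which currently-grounded one goes next):
  1 to go: {3} 1  {4} 1  {5} 1
  2 to go: {0,3} 1  {1,4} 1  {2,5} 1  {3,4} 2  {3,5} 2  {4,5} 2
  3 to go: {0,3,4} 3  {0,3,5} 3  {1,3,4} 3  {1,4,5} 3  {2,3,5} 3  {2,4,5} 3  {3,4,5} 6
  4 to go: {0,1,3,4} 6  {0,2,3,5} 6  {0,3,4,5} 12  {1,2,4,5} 6  {1,3,4,5} 12  {2,3,4,5} 12
  if 0:x drops first: 30 orders
  if 1:b drops first: 30 orders
  if 2:y drops first: 30 orders
heap linearizations: 90

90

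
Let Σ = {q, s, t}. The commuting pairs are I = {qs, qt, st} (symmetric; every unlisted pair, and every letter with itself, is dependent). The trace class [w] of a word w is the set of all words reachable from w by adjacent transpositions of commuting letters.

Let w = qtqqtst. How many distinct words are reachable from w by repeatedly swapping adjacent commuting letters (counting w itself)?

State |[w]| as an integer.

drop 0:q onto floor
drop 1:t onto floor
drop 2:q onto {0:q}
drop 3:q onto {2:q}
drop 4:t onto {1:t}
drop 5:s onto floor
drop 6:t onto {4:t}
ground layer = {0:q, 1:t, 5:s}
drop-orders for the pieces not yet dropped (sum over which currently-grounded one goes next):
  1 to go: {3} 1  {5} 1  {6} 1
  2 to go: {2,3} 1  {3,5} 2  {3,6} 2  {4,6} 1  {5,6} 2
  3 to go: {0,2,3} 1  {1,4,6} 1  {2,3,5} 3  {2,3,6} 3  {3,4,6} 3  {3,5,6} 6  {4,5,6} 3
  4 to go: {0,2,3,5} 4  {0,2,3,6} 4  {1,3,4,6} 4  {1,4,5,6} 4  {2,3,4,6} 6  {2,3,5,6} 12  {3,4,5,6} 12
  5 to go: {0,2,3,4,6} 10  {0,2,3,5,6} 20  {1,2,3,4,6} 10  {1,3,4,5,6} 20  {2,3,4,5,6} 30
  if 0:q drops first: 60 orders
  if 1:t drops first: 60 orders
  if 5:s drops first: 20 orders
heap linearizations: 140

140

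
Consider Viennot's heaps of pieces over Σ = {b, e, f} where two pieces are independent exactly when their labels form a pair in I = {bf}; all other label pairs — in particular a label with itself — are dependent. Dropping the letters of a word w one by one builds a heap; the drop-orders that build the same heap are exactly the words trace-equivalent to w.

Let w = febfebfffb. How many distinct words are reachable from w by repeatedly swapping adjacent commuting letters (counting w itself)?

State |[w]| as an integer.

20

0(f) covers ∅
1(e) covers 0:f
2(b) covers 1:e
3(f) covers 1:e
4(e) covers 2:b, 3:f
5(b) covers 4:e
6(f) covers 4:e
7(f) covers 6:f
8(f) covers 7:f
9(b) covers 5:b
floor of heap: 0:f
completions by unplaced set U, small U first (add the entries for U minus each lowest piece of U):
  |U|=1: {8}:1  {9}:1
  |U|=2: {5,9}:1  {7,8}:1  {8,9}:2
  |U|=3: {5,8,9}:3  {6,7,8}:1  {7,8,9}:3
  |U|=4: {5,7,8,9}:6  {6,7,8,9}:4
  |U|=5: {5,6,7,8,9}:10
  |U|=6: {4,5,6,7,8,9}:10
  |U|=7: {2,4,5,6,7,8,9}:10  {3,4,5,6,7,8,9}:10
  |U|=8: {2,3,4,5,6,7,8,9}:20
  start at 0(f): 20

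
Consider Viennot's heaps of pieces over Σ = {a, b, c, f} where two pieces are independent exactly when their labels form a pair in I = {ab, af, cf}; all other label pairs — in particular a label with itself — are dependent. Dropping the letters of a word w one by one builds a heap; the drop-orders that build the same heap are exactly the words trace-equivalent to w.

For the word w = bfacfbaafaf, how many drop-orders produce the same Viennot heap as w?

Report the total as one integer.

297

#0=b has no predecessor
#1=f depends on [0:b]
#2=a has no predecessor
#3=c depends on [0:b, 2:a]
#4=f depends on [1:f]
#5=b depends on [3:c, 4:f]
#6=a depends on [3:c]
#7=a depends on [6:a]
#8=f depends on [5:b]
#9=a depends on [7:a]
#10=f depends on [8:f]
sources: [0:b, 2:a]
N(rest) = Σ N(rest − s) over sources s of rest; N(one piece) = 1:
  size 1 → [9]=1  [10]=1
  size 2 → [7,9]=1  [8,10]=1  [9,10]=2
  size 3 → [5,8,10]=1  [6,7,9]=1  [7,9,10]=3  [8,9,10]=3
  size 4 → [4,5,8,10]=1  [5,8,9,10]=4  [6,7,9,10]=4  [7,8,9,10]=6
  size 5 → [1,4,5,8,10]=1  [4,5,8,9,10]=5  [5,7,8,9,10]=10  [6,7,8,9,10]=10
  size 6 → [1,4,5,8,9,10]=6  [4,5,7,8,9,10]=15  [5,6,7,8,9,10]=20
  size 7 → [1,4,5,7,8,9,10]=21  [3,5,6,7,8,9,10]=20  [4,5,6,7,8,9,10]=35
  size 8 → [1,4,5,6,7,8,9,10]=56  [2,3,5,6,7,8,9,10]=20  [3,4,5,6,7,8,9,10]=55
  size 9 → [1,3,4,5,6,7,8,9,10]=111  [2,3,4,5,6,7,8,9,10]=75
  first=0(b) contributes 186
  first=2(a) contributes 111
|[w]| = 297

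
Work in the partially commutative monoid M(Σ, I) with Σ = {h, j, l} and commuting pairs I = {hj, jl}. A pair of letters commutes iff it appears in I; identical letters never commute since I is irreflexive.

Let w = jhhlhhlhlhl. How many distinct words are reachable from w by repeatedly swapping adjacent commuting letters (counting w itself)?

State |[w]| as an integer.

0(j) covers ∅
1(h) covers ∅
2(h) covers 1:h
3(l) covers 2:h
4(h) covers 3:l
5(h) covers 4:h
6(l) covers 5:h
7(h) covers 6:l
8(l) covers 7:h
9(h) covers 8:l
10(l) covers 9:h
floor of heap: 0:j, 1:h
completions by unplaced set U, small U first (add the entries for U minus each lowest piece of U):
  |U|=1: {0}:1  {10}:1
  |U|=2: {0,10}:2  {9,10}:1
  |U|=3: {0,9,10}:3  {8,9,10}:1
  |U|=4: {0,8,9,10}:4  {7,8,9,10}:1
  |U|=5: {0,7,8,9,10}:5  {6,7,8,9,10}:1
  |U|=6: {0,6,7,8,9,10}:6  {5,6,7,8,9,10}:1
  |U|=7: {0,5,6,7,8,9,10}:7  {4,5,6,7,8,9,10}:1
  |U|=8: {0,4,5,6,7,8,9,10}:8  {3,4,5,6,7,8,9,10}:1
  |U|=9: {0,3,4,5,6,7,8,9,10}:9  {2,3,4,5,6,7,8,9,10}:1
  start at 0(j): 1
  start at 1(h): 10
sum over floor = 11

11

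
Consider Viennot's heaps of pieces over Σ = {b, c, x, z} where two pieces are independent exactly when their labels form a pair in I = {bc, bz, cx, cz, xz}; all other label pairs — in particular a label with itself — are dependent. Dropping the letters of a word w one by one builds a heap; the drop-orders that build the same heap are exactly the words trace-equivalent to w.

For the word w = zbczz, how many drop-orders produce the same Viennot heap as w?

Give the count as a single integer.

20

piece 0:z — minimal
piece 1:b — minimal
piece 2:c — minimal
piece 3:z rests on {0:z}
piece 4:z rests on {3:z}
minimal pieces: {0:z, 1:b, 2:c}
ways to finish when only these pieces remain (= sum over removing one remaining piece with nothing left below it):
  1 left: {1}→1  {2}→1  {4}→1
  2 left: {1,2}→2  {1,4}→2  {2,4}→2  {3,4}→1
  3 left: {0,3,4}→1  {1,2,4}→6  {1,3,4}→3  {2,3,4}→3
  placing 0:z first → 12 extensions
  placing 1:b first → 4 extensions
  placing 2:c first → 4 extensions
total linear extensions = 20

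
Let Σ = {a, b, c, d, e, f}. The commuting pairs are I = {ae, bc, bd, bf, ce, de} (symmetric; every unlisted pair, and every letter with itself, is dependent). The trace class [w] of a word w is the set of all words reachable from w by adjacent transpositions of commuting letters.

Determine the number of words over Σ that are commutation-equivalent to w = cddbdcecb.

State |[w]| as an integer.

piece 0:c — minimal
piece 1:d rests on {0:c}
piece 2:d rests on {1:d}
piece 3:b — minimal
piece 4:d rests on {2:d}
piece 5:c rests on {4:d}
piece 6:e rests on {3:b}
piece 7:c rests on {5:c}
piece 8:b rests on {6:e}
minimal pieces: {0:c, 3:b}
ways to finish when only these pieces remain (= sum over removing one remaining piece with nothing left below it):
  1 left: {7}→1  {8}→1
  2 left: {5,7}→1  {6,8}→1  {7,8}→2
  3 left: {3,6,8}→1  {4,5,7}→1  {5,7,8}→3  {6,7,8}→3
  4 left: {2,4,5,7}→1  {3,6,7,8}→4  {4,5,7,8}→4  {5,6,7,8}→6
  5 left: {1,2,4,5,7}→1  {2,4,5,7,8}→5  {3,5,6,7,8}→10  {4,5,6,7,8}→10
  6 left: {0,1,2,4,5,7}→1  {1,2,4,5,7,8}→6  {2,4,5,6,7,8}→15  {3,4,5,6,7,8}→20
  7 left: {0,1,2,4,5,7,8}→7  {1,2,4,5,6,7,8}→21  {2,3,4,5,6,7,8}→35
  placing 0:c first → 56 extensions
  placing 3:b first → 28 extensions
total linear extensions = 84

84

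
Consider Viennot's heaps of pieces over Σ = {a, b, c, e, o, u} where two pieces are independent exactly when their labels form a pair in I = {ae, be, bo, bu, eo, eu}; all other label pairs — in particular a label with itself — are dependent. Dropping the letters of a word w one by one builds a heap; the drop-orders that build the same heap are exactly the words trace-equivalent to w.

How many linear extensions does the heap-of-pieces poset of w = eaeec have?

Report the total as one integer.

4

0(e) covers ∅
1(a) covers ∅
2(e) covers 0:e
3(e) covers 2:e
4(c) covers 1:a, 3:e
floor of heap: 0:e, 1:a
completions by unplaced set U, small U first (add the entries for U minus each lowest piece of U):
  |U|=1: {4}:1
  |U|=2: {1,4}:1  {3,4}:1
  |U|=3: {1,3,4}:2  {2,3,4}:1
  start at 0(e): 3
  start at 1(a): 1
sum over floor = 4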